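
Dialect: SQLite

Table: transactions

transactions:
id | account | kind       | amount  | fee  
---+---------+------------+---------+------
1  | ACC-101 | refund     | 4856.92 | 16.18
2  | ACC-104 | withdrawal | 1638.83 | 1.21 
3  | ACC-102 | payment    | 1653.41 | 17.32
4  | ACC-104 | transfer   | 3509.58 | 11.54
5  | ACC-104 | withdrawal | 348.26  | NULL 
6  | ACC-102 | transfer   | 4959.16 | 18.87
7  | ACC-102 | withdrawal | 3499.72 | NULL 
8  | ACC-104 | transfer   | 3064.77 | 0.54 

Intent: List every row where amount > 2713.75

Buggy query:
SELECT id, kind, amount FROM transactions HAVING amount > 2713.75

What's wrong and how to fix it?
Bug: HAVING filters the output of aggregation, but this query has no GROUP BY and no aggregate functions, so SQLite rejects it (HAVING clause on a non-aggregate query); the condition here is per row

Fix: Use WHERE for row-level filtering

Corrected query:
SELECT id, kind, amount FROM transactions WHERE amount > 2713.75

Result:
id | kind       | amount 
---+------------+--------
1  | refund     | 4856.92
4  | transfer   | 3509.58
6  | transfer   | 4959.16
7  | withdrawal | 3499.72
8  | transfer   | 3064.77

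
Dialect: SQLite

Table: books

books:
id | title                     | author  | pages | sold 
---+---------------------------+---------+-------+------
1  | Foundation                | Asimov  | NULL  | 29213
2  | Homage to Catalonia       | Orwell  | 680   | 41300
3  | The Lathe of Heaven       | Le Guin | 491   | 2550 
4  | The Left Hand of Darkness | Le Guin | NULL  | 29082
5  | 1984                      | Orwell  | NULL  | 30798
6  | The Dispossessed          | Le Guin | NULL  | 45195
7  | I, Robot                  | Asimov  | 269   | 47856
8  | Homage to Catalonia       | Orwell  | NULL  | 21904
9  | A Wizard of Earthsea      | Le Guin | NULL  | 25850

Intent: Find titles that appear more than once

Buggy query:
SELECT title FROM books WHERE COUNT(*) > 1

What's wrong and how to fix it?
Bug: WHERE can't reference COUNT(*); aggregates are computed after WHERE

Fix: GROUP BY title, then filter groups with HAVING COUNT(*) > 1

Corrected query:
SELECT title FROM books GROUP BY title HAVING COUNT(*) > 1

Result:
title              
-------------------
Homage to Catalonia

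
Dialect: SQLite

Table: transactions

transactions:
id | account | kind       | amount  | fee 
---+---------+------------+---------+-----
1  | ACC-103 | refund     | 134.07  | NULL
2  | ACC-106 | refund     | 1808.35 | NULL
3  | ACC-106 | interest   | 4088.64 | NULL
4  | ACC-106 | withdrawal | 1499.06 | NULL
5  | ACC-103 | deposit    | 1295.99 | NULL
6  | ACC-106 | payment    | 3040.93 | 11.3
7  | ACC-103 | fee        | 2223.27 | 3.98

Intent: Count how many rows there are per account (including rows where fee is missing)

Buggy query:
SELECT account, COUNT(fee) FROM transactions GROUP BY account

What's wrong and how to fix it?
Bug: COUNT(fee) skips NULLs, so groups with missing fee are undercounted

Fix: Replace COUNT(fee) with COUNT(*)

Corrected query:
SELECT account, COUNT(*) FROM transactions GROUP BY account

Result:
account | COUNT(*)
--------+---------
ACC-103 | 3       
ACC-106 | 4       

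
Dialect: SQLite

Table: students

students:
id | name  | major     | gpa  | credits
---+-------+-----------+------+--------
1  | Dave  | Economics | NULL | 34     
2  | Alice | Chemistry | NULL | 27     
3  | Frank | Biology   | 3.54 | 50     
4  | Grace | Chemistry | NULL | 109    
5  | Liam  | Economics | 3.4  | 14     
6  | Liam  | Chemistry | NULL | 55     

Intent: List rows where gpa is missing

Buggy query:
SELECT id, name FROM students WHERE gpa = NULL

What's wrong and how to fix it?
Bug: '= NULL' is always unknown in SQL three-valued logic, so no rows match

Fix: Use IS NULL to test for NULL

Corrected query:
SELECT id, name FROM students WHERE gpa IS NULL

Result:
id | name 
---+------
1  | Dave 
2  | Alice
4  | Grace
6  | Liam 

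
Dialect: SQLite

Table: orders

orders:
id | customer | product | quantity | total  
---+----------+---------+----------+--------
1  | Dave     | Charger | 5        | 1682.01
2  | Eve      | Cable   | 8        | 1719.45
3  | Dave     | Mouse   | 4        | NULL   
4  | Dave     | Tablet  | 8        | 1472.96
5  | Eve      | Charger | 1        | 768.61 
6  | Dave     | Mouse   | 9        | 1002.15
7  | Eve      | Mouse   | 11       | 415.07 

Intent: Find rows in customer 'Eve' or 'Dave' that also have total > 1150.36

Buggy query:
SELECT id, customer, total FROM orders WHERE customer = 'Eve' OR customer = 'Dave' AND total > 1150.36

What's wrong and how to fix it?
Bug: AND binds tighter than OR, so this parses as customer = 'Eve' OR (customer = 'Dave' AND total > 1150.36)

Fix: Group the OR with parentheses (or use IN), then AND the threshold

Corrected query:
SELECT id, customer, total FROM orders WHERE (customer = 'Eve' OR customer = 'Dave') AND total > 1150.36

Result:
id | customer | total  
---+----------+--------
1  | Dave     | 1682.01
2  | Eve      | 1719.45
4  | Dave     | 1472.96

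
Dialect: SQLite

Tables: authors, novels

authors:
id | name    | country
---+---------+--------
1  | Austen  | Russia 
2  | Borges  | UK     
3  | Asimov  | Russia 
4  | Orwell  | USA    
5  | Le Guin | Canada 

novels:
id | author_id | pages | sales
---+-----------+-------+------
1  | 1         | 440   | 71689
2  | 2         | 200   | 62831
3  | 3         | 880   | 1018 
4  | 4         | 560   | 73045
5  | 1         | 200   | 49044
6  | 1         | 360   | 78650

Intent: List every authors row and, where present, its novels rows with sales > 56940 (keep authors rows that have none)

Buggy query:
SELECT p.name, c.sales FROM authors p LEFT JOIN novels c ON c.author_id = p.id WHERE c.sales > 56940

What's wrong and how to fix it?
Bug: Filtering c.sales in WHERE discards the NULL rows produced by LEFT JOIN, turning it into an inner join

Fix: Move the right-table condition into the ON clause so unmatched parents are kept

Corrected query:
SELECT p.name, c.sales FROM authors p LEFT JOIN novels c ON c.author_id = p.id AND c.sales > 56940

Result:
name    | sales
--------+------
Austen  | 71689
Austen  | 78650
Borges  | 62831
Asimov  | NULL 
Orwell  | 73045
Le Guin | NULL 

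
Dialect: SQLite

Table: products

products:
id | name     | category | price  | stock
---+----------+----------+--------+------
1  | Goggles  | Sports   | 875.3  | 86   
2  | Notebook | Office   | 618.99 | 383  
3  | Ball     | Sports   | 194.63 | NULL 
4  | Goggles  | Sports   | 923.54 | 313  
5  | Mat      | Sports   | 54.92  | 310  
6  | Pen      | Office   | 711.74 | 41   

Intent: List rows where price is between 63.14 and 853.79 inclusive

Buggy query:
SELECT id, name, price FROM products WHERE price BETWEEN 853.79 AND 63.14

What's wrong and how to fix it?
Bug: The bounds are reversed; BETWEEN a AND b requires a <= b to match anything

Fix: Swap the bounds so the smaller value comes first

Corrected query:
SELECT id, name, price FROM products WHERE price BETWEEN 63.14 AND 853.79

Result:
id | name     | price 
---+----------+-------
2  | Notebook | 618.99
3  | Ball     | 194.63
6  | Pen      | 711.74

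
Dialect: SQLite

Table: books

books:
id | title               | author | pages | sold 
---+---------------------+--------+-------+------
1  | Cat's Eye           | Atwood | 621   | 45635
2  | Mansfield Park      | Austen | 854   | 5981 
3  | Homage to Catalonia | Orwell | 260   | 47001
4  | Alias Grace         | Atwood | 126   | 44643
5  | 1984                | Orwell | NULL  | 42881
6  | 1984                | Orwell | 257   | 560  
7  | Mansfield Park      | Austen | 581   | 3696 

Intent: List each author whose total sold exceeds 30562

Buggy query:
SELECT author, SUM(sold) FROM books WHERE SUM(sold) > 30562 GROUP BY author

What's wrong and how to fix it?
Bug: Aggregate functions cannot appear in a WHERE clause

Fix: Move the aggregate condition to a HAVING clause

Corrected query:
SELECT author, SUM(sold) FROM books GROUP BY author HAVING SUM(sold) > 30562

Result:
author | SUM(sold)
-------+----------
Atwood | 90278    
Orwell | 90442    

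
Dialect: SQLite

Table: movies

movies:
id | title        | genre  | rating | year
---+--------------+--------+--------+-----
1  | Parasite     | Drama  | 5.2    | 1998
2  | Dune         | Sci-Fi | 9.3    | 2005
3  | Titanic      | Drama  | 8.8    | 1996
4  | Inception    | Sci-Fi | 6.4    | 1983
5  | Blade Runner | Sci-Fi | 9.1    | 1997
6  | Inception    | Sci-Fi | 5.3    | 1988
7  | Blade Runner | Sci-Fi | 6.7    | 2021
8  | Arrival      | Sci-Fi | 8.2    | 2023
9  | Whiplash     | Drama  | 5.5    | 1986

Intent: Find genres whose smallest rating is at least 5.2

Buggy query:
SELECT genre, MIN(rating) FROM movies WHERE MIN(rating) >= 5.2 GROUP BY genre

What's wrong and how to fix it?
Bug: MIN() in WHERE is a misuse of aggregate

Fix: Use HAVING for the per-group MIN condition

Corrected query:
SELECT genre, MIN(rating) FROM movies GROUP BY genre HAVING MIN(rating) >= 5.2

Result:
genre  | MIN(rating)
-------+------------
Drama  | 5.2        
Sci-Fi | 5.3        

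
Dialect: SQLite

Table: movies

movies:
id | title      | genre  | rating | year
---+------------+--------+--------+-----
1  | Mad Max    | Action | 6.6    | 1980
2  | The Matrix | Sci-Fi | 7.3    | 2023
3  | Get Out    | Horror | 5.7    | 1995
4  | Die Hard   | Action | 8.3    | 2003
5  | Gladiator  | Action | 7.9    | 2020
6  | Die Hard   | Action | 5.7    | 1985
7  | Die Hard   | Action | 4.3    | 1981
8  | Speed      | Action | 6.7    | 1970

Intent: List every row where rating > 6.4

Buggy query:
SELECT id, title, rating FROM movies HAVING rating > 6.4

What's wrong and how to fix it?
Bug: HAVING filters the output of aggregation, but this query has no GROUP BY and no aggregate functions, so SQLite rejects it (HAVING clause on a non-aggregate query); the condition here is per row

Fix: Replace HAVING with WHERE since the condition applies to individual rows

Corrected query:
SELECT id, title, rating FROM movies WHERE rating > 6.4

Result:
id | title      | rating
---+------------+-------
1  | Mad Max    | 6.6   
2  | The Matrix | 7.3   
4  | Die Hard   | 8.3   
5  | Gladiator  | 7.9   
8  | Speed      | 6.7   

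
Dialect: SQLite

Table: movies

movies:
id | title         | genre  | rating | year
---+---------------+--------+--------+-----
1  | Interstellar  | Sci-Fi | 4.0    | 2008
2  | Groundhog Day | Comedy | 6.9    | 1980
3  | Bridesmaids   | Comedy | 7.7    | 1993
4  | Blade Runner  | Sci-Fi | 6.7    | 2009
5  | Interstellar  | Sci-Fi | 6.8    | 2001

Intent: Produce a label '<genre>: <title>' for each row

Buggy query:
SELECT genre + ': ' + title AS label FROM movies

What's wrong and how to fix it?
Bug: SQLite uses || for string concatenation; + coerces text to numbers (yielding 0)

Fix: Replace + with || to concatenate text

Corrected query:
SELECT genre || ': ' || title AS label FROM movies

Result:
label                
---------------------
Sci-Fi: Interstellar 
Comedy: Groundhog Day
Comedy: Bridesmaids  
Sci-Fi: Blade Runner 
Sci-Fi: Interstellar 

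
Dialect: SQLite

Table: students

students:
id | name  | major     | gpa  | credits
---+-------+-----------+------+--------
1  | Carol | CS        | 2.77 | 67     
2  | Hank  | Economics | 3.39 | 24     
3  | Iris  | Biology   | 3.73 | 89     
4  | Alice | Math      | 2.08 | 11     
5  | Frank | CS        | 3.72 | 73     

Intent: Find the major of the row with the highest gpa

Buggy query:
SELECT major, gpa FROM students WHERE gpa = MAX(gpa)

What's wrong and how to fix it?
Bug: MAX(gpa) is an aggregate and cannot be used directly in WHERE

Fix: Use a subquery: WHERE gpa = (SELECT MAX(gpa) FROM students)

Corrected query:
SELECT major, gpa FROM students WHERE gpa = (SELECT MAX(gpa) FROM students)

Result:
major   | gpa 
--------+-----
Biology | 3.73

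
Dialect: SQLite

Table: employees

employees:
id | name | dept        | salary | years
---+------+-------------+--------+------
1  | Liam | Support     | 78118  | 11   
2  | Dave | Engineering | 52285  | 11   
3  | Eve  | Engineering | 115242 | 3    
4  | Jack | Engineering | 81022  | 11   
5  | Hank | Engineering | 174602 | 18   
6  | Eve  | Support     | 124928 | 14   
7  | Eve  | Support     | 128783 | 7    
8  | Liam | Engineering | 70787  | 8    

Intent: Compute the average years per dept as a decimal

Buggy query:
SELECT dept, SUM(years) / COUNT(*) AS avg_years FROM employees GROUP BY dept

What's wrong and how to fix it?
Bug: SUM(years) and COUNT(*) are both integers; the division truncates the fractional part

Fix: Cast one side to REAL so the division keeps the fractional part

Corrected query:
SELECT dept, SUM(years) * 1.0 / COUNT(*) AS avg_years FROM employees GROUP BY dept

Result:
dept        | avg_years
------------+----------
Engineering | 10.2     
Support     | 10.666667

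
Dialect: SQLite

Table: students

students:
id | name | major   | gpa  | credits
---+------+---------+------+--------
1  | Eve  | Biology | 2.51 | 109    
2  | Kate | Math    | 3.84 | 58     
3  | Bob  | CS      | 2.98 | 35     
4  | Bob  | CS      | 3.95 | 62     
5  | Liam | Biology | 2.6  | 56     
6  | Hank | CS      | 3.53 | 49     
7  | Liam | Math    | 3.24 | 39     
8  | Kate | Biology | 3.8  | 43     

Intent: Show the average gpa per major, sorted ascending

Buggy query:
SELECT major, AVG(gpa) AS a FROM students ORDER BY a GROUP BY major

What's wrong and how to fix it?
Bug: GROUP BY must precede ORDER BY

Fix: Reorder: SELECT … FROM … GROUP BY … ORDER BY …

Corrected query:
SELECT major, AVG(gpa) AS a FROM students GROUP BY major ORDER BY a

Result:
major   | a       
--------+---------
Biology | 2.97    
CS      | 3.486667
Math    | 3.54    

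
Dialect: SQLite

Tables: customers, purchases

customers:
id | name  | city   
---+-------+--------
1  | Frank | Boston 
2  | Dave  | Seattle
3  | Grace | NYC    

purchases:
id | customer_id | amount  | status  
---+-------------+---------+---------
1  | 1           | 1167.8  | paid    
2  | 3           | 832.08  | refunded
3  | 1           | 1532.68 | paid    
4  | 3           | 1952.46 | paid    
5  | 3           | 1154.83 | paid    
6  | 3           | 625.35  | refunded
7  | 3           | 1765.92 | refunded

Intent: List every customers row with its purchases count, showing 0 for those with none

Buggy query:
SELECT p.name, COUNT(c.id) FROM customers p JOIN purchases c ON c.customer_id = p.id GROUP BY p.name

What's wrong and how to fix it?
Bug: An inner join excludes parents with zero children

Fix: Use LEFT JOIN so parents without children still appear (COUNT(c.id) gives 0)

Corrected query:
SELECT p.name, COUNT(c.id) FROM customers p LEFT JOIN purchases c ON c.customer_id = p.id GROUP BY p.name

Result:
name  | COUNT(c.id)
------+------------
Dave  | 0          
Frank | 2          
Grace | 5          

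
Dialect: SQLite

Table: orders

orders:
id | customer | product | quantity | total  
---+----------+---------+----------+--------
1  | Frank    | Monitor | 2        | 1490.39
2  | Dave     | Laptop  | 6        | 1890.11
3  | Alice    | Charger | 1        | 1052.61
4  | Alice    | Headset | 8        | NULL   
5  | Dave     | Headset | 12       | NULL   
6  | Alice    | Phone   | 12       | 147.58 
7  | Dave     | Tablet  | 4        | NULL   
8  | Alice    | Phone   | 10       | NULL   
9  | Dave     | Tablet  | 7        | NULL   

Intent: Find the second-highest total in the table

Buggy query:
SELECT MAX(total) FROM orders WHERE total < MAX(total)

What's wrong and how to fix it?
Bug: MAX(total) on the right of the comparison is an aggregate-in-WHERE error

Fix: Put the inner MAX in a scalar subquery

Corrected query:
SELECT MAX(total) FROM orders WHERE total < (SELECT MAX(total) FROM orders)

Result:
MAX(total)
----------
1490.39   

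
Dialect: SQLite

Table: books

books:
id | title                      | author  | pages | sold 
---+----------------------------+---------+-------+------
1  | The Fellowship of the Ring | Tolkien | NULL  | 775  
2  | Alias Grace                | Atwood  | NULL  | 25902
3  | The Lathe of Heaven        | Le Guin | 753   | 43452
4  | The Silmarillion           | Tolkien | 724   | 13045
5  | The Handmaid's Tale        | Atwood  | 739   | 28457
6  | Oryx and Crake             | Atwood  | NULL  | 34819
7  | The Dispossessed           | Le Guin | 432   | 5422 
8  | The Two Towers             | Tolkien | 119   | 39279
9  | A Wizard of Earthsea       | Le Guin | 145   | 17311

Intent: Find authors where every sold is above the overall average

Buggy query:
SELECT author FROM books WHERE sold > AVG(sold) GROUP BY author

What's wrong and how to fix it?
Bug: WHERE evaluates per row before aggregation, so AVG() is unavailable

Fix: Use a subquery for AVG and a HAVING MIN(...) filter so the condition holds for every row in the group

Corrected query:
SELECT author FROM books GROUP BY author HAVING MIN(sold) > (SELECT AVG(sold) FROM books)

Result:
author
------
Atwood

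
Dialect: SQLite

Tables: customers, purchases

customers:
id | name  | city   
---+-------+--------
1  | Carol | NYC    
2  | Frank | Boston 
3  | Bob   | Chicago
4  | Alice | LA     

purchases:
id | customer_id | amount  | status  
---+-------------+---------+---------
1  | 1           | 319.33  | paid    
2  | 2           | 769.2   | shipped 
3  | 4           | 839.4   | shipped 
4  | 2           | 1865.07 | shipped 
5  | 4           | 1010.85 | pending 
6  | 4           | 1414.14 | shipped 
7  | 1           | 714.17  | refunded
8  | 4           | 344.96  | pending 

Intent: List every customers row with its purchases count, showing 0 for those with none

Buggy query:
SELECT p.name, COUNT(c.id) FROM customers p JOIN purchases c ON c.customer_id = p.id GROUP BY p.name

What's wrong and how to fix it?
Bug: An inner join excludes parents with zero children

Fix: Switch to LEFT JOIN to retain unmatched parent rows

Corrected query:
SELECT p.name, COUNT(c.id) FROM customers p LEFT JOIN purchases c ON c.customer_id = p.id GROUP BY p.name

Result:
name  | COUNT(c.id)
------+------------
Alice | 4          
Bob   | 0          
Carol | 2          
Frank | 2          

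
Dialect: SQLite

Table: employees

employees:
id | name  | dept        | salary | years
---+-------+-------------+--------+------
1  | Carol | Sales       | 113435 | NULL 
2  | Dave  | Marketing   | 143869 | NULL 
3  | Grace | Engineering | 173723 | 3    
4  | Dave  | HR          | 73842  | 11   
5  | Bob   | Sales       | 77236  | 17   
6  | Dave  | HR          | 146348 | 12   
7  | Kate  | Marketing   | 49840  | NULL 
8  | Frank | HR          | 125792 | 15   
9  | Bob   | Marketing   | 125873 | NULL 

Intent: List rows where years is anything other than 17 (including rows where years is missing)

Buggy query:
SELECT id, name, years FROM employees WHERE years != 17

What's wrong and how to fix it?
Bug: Inequality against NULL is unknown, not true; rows with NULL are dropped

Fix: Handle NULL separately with IS NULL alongside the inequality

Corrected query:
SELECT id, name, years FROM employees WHERE years != 17 OR years IS NULL

Result:
id | name  | years
---+-------+------
1  | Carol | NULL 
2  | Dave  | NULL 
3  | Grace | 3    
4  | Dave  | 11   
6  | Dave  | 12   
7  | Kate  | NULL 
8  | Frank | 15   
9  | Bob   | NULL 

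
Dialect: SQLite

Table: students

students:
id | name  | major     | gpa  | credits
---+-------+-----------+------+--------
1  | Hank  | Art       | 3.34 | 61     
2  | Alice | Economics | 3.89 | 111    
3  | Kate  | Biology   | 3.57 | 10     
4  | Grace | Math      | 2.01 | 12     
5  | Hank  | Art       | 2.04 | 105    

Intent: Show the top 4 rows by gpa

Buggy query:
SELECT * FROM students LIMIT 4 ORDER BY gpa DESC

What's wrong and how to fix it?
Bug: LIMIT must come after ORDER BY

Fix: Sort with ORDER BY, then apply LIMIT

Corrected query:
SELECT * FROM students ORDER BY gpa DESC LIMIT 4

Result:
id | name  | major     | gpa  | credits
---+-------+-----------+------+--------
2  | Alice | Economics | 3.89 | 111    
3  | Kate  | Biology   | 3.57 | 10     
1  | Hank  | Art       | 3.34 | 61     
5  | Hank  | Art       | 2.04 | 105    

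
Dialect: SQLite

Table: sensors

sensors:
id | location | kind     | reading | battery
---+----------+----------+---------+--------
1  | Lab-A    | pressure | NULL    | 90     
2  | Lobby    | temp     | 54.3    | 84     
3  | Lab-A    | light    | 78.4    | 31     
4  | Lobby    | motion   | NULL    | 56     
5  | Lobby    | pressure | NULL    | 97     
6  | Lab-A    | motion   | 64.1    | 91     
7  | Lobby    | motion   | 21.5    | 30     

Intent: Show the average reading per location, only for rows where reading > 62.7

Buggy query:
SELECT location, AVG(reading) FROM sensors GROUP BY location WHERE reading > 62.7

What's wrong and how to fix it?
Bug: Row-level WHERE must come before GROUP BY in the clause order

Fix: Move the WHERE clause before GROUP BY

Corrected query:
SELECT location, AVG(reading) FROM sensors WHERE reading > 62.7 GROUP BY location

Result:
location | AVG(reading)
---------+-------------
Lab-A    | 71.25       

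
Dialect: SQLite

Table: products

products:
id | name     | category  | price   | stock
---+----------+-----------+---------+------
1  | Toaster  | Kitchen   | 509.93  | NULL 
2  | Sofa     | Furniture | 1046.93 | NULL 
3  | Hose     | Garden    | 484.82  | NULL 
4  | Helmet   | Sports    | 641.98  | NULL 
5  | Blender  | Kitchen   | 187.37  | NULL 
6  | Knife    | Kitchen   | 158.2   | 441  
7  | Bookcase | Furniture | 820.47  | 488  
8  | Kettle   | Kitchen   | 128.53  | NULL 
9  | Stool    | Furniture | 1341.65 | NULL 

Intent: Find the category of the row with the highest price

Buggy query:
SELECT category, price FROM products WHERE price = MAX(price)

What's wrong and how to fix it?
Bug: MAX(price) is an aggregate and cannot be used directly in WHERE

Fix: Use a subquery: WHERE price = (SELECT MAX(price) FROM products)

Corrected query:
SELECT category, price FROM products WHERE price = (SELECT MAX(price) FROM products)

Result:
category  | price  
----------+--------
Furniture | 1341.65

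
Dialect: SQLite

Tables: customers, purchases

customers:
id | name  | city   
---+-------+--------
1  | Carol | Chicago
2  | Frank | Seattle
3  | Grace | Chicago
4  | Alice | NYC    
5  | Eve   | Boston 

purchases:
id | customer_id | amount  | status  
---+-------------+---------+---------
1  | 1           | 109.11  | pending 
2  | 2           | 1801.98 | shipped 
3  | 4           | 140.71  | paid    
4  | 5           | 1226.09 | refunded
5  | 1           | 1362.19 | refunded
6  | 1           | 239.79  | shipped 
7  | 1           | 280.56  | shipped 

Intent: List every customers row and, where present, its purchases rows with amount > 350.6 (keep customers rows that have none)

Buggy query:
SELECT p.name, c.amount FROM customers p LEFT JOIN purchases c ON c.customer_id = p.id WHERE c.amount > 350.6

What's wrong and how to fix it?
Bug: Filtering c.amount in WHERE discards the NULL rows produced by LEFT JOIN, turning it into an inner join

Fix: Put 'c.amount > 350.6' in the JOIN's ON clause instead of WHERE

Corrected query:
SELECT p.name, c.amount FROM customers p LEFT JOIN purchases c ON c.customer_id = p.id AND c.amount > 350.6

Result:
name  | amount 
------+--------
Carol | 1362.19
Frank | 1801.98
Grace | NULL   
Alice | NULL   
Eve   | 1226.09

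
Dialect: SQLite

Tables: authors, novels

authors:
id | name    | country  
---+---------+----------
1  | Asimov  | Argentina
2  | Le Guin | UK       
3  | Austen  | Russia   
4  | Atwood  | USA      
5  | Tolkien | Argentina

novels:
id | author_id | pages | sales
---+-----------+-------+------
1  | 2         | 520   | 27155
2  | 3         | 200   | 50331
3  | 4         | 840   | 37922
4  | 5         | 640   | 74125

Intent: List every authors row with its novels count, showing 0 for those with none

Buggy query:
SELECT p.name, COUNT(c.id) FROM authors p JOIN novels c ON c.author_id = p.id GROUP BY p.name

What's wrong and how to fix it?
Bug: INNER JOIN drops authors rows that have no matching novels rows

Fix: Use LEFT JOIN so parents without children still appear (COUNT(c.id) gives 0)

Corrected query:
SELECT p.name, COUNT(c.id) FROM authors p LEFT JOIN novels c ON c.author_id = p.id GROUP BY p.name

Result:
name    | COUNT(c.id)
--------+------------
Asimov  | 0          
Atwood  | 1          
Austen  | 1          
Le Guin | 1          
Tolkien | 1          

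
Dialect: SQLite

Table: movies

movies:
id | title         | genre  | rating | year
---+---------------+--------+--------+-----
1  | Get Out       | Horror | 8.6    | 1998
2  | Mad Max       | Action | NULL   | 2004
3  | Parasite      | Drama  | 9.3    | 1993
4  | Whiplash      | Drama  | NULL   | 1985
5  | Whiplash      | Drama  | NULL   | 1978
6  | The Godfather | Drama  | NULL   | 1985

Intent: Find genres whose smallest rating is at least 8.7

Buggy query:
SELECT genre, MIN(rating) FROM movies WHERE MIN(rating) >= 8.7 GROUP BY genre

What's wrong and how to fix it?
Bug: Aggregates like MIN are computed per group after WHERE runs

Fix: Replace WHERE with HAVING after the GROUP BY

Corrected query:
SELECT genre, MIN(rating) FROM movies GROUP BY genre HAVING MIN(rating) >= 8.7

Result:
genre | MIN(rating)
------+------------
Drama | 9.3        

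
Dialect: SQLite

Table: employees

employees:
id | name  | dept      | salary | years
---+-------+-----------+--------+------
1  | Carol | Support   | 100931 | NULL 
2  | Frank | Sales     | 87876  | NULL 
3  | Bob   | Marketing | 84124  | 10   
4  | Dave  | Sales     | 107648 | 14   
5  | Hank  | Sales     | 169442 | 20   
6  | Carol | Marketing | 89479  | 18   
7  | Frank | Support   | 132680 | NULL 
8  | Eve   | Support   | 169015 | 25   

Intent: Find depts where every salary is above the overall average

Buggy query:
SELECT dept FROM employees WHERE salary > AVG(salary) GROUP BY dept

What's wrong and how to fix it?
Bug: WHERE evaluates per row before aggregation, so AVG() is unavailable

Fix: Use a subquery for AVG and a HAVING MIN(...) filter so the condition holds for every row in the group

Corrected query:
SELECT dept FROM employees GROUP BY dept HAVING MIN(salary) > (SELECT AVG(salary) FROM employees)

Result:
(no rows)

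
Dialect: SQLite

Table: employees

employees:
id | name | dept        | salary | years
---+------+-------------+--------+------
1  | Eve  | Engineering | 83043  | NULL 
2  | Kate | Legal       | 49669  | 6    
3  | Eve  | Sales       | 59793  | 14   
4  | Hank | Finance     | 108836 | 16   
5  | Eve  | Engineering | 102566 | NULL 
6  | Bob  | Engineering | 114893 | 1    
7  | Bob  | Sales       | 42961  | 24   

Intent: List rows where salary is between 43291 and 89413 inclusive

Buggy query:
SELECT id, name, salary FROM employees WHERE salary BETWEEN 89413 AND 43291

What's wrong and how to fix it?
Bug: BETWEEN expects the lower bound first; with 89413 AND 43291 the range is empty

Fix: Swap the bounds so the smaller value comes first

Corrected query:
SELECT id, name, salary FROM employees WHERE salary BETWEEN 43291 AND 89413

Result:
id | name | salary
---+------+-------
1  | Eve  | 83043 
2  | Kate | 49669 
3  | Eve  | 59793 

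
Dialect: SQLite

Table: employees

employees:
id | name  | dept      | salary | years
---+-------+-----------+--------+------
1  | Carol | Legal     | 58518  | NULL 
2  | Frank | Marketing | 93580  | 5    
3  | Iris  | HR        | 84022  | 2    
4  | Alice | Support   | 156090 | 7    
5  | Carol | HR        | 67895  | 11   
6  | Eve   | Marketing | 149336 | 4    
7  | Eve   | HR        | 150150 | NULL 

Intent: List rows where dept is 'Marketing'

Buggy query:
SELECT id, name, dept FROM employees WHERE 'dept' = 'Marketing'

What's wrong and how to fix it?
Bug: 'dept' in single quotes is a string literal, not the column; the comparison is literal-vs-literal and never true

Fix: Reference the column as dept without single quotes

Corrected query:
SELECT id, name, dept FROM employees WHERE dept = 'Marketing'

Result:
id | name  | dept     
---+-------+----------
2  | Frank | Marketing
6  | Eve   | Marketing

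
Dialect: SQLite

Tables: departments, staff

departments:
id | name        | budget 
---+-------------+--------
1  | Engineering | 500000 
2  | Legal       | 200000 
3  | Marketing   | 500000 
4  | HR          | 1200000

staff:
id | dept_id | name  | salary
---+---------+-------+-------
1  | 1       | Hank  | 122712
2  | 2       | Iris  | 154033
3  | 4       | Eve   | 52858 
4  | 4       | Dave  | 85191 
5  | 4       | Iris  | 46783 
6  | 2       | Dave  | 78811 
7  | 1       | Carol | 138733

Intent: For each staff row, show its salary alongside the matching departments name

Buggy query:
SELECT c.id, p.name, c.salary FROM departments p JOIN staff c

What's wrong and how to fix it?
Bug: JOIN with no ON clause produces a cartesian product; every staff row pairs with every departments row

Fix: Add ON c.dept_id = p.id to the JOIN

Corrected query:
SELECT c.id, p.name, c.salary FROM departments p JOIN staff c ON c.dept_id = p.id

Result:
id | name        | salary
---+-------------+-------
1  | Engineering | 122712
2  | Legal       | 154033
3  | HR          | 52858 
4  | HR          | 85191 
5  | HR          | 46783 
6  | Legal       | 78811 
7  | Engineering | 138733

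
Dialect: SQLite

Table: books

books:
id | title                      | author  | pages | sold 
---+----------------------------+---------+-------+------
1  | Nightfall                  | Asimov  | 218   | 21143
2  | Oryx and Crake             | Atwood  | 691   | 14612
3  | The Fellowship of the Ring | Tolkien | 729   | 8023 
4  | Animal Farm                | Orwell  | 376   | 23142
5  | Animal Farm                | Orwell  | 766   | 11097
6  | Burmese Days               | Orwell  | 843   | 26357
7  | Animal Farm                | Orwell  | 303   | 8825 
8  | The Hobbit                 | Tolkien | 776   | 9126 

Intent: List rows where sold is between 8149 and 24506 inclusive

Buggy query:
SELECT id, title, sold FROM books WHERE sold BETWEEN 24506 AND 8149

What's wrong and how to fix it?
Bug: The bounds are reversed; BETWEEN a AND b requires a <= b to match anything

Fix: Swap the bounds so the smaller value comes first

Corrected query:
SELECT id, title, sold FROM books WHERE sold BETWEEN 8149 AND 24506

Result:
id | title          | sold 
---+----------------+------
1  | Nightfall      | 21143
2  | Oryx and Crake | 14612
4  | Animal Farm    | 23142
5  | Animal Farm    | 11097
7  | Animal Farm    | 8825 
8  | The Hobbit     | 9126 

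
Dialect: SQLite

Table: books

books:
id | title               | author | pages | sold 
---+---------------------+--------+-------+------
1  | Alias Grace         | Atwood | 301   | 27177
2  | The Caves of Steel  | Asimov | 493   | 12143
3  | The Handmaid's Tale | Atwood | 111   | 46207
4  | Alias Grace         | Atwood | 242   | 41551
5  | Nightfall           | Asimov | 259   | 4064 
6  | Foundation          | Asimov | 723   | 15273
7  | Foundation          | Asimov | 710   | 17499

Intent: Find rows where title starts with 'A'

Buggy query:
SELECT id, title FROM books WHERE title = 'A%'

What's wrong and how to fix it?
Bug: '=' compares the literal string including the % character; pattern matching needs LIKE

Fix: Replace '=' with LIKE so 'A%' is treated as a pattern

Corrected query:
SELECT id, title FROM books WHERE title LIKE 'A%'

Result:
id | title      
---+------------
1  | Alias Grace
4  | Alias Grace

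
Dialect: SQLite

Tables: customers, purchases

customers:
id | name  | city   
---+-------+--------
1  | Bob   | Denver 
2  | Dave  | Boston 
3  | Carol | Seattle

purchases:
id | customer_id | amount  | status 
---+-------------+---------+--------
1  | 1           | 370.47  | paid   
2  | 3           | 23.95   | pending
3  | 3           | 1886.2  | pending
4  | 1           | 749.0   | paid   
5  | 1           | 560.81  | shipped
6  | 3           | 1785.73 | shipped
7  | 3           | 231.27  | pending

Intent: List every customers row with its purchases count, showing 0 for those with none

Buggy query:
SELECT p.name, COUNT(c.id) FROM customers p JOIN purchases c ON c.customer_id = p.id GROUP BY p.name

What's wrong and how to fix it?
Bug: INNER JOIN drops customers rows that have no matching purchases rows

Fix: Switch to LEFT JOIN to retain unmatched parent rows

Corrected query:
SELECT p.name, COUNT(c.id) FROM customers p LEFT JOIN purchases c ON c.customer_id = p.id GROUP BY p.name

Result:
name  | COUNT(c.id)
------+------------
Bob   | 3          
Carol | 4          
Dave  | 0          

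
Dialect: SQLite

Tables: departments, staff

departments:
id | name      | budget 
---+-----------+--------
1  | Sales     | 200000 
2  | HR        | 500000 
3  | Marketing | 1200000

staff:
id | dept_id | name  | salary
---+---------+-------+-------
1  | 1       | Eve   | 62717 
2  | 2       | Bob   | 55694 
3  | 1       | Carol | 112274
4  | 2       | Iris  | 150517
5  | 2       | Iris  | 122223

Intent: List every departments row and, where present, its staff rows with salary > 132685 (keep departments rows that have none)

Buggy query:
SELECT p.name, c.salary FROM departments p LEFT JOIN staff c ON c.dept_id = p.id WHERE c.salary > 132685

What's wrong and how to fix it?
Bug: A WHERE condition on the right-hand table after LEFT JOIN drops unmatched parents

Fix: Put 'c.salary > 132685' in the JOIN's ON clause instead of WHERE

Corrected query:
SELECT p.name, c.salary FROM departments p LEFT JOIN staff c ON c.dept_id = p.id AND c.salary > 132685

Result:
name      | salary
----------+-------
Sales     | NULL  
HR        | 150517
Marketing | NULL  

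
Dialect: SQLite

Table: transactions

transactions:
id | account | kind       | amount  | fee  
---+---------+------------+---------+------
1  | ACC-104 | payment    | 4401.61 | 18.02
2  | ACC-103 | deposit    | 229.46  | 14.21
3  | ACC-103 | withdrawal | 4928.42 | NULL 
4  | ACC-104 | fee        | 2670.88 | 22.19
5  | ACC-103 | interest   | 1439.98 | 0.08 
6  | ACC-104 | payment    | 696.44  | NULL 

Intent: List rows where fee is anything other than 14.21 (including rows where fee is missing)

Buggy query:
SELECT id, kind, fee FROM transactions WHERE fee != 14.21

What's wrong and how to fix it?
Bug: Inequality against NULL is unknown, not true; rows with NULL are dropped

Fix: Handle NULL separately with IS NULL alongside the inequality

Corrected query:
SELECT id, kind, fee FROM transactions WHERE fee != 14.21 OR fee IS NULL

Result:
id | kind       | fee  
---+------------+------
1  | payment    | 18.02
3  | withdrawal | NULL 
4  | fee        | 22.19
5  | interest   | 0.08 
6  | payment    | NULL 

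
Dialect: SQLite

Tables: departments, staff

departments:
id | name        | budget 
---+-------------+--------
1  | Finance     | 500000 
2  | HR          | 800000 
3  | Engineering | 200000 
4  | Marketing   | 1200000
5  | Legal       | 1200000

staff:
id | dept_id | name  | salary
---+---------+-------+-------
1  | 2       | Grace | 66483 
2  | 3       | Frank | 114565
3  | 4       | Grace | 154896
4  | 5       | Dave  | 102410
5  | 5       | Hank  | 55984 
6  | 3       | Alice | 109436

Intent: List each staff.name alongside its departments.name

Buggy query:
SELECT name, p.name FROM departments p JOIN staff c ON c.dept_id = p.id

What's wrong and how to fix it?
Bug: 'name' exists in both joined tables, so the database can't tell which one is meant

Fix: Prefix ambiguous columns with the table alias

Corrected query:
SELECT c.name, p.name FROM departments p JOIN staff c ON c.dept_id = p.id

Result:
name  | name       
------+------------
Grace | HR         
Frank | Engineering
Grace | Marketing  
Dave  | Legal      
Hank  | Legal      
Alice | Engineering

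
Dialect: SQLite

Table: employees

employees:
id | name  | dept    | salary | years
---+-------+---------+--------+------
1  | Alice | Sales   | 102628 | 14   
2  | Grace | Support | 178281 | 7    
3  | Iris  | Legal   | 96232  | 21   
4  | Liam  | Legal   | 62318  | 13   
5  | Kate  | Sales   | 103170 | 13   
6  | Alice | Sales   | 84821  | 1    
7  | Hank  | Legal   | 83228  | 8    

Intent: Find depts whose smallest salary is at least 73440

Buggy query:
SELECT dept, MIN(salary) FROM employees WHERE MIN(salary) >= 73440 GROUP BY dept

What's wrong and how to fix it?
Bug: MIN() in WHERE is a misuse of aggregate

Fix: Use HAVING for the per-group MIN condition

Corrected query:
SELECT dept, MIN(salary) FROM employees GROUP BY dept HAVING MIN(salary) >= 73440

Result:
dept    | MIN(salary)
--------+------------
Sales   | 84821      
Support | 178281     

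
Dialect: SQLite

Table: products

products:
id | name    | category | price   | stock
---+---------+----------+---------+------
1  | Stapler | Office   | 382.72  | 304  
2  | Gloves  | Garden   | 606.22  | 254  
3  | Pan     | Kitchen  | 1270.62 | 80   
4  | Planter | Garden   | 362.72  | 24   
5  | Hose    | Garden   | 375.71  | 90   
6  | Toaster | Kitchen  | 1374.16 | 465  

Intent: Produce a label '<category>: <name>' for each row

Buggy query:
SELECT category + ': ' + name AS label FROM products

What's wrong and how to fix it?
Bug: SQLite uses || for string concatenation; + coerces text to numbers (yielding 0)

Fix: Replace + with || to concatenate text

Corrected query:
SELECT category || ': ' || name AS label FROM products

Result:
label           
----------------
Office: Stapler 
Garden: Gloves  
Kitchen: Pan    
Garden: Planter 
Garden: Hose    
Kitchen: Toaster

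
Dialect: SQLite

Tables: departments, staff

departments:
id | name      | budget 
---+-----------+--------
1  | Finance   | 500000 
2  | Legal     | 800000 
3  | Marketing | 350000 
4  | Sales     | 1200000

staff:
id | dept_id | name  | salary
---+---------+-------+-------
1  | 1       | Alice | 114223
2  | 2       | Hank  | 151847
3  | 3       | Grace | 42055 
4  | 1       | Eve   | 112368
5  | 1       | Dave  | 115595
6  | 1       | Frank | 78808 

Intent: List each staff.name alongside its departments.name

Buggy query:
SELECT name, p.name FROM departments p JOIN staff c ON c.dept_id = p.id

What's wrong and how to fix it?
Bug: Both tables have a 'name' column; the unqualified reference is ambiguous

Fix: Prefix ambiguous columns with the table alias

Corrected query:
SELECT c.name, p.name FROM departments p JOIN staff c ON c.dept_id = p.id

Result:
name  | name     
------+----------
Alice | Finance  
Hank  | Legal    
Grace | Marketing
Eve   | Finance  
Dave  | Finance  
Frank | Finance  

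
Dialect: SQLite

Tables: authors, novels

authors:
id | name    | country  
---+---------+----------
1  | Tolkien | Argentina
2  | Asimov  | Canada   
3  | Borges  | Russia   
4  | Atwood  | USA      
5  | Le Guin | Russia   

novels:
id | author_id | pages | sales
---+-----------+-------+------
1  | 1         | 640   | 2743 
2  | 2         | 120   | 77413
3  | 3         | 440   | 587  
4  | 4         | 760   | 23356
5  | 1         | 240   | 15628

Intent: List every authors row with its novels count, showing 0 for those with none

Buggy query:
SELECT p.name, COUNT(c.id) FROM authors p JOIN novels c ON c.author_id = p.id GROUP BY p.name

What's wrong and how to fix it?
Bug: An inner join excludes parents with zero children

Fix: Use LEFT JOIN so parents without children still appear (COUNT(c.id) gives 0)

Corrected query:
SELECT p.name, COUNT(c.id) FROM authors p LEFT JOIN novels c ON c.author_id = p.id GROUP BY p.name

Result:
name    | COUNT(c.id)
--------+------------
Asimov  | 1          
Atwood  | 1          
Borges  | 1          
Le Guin | 0          
Tolkien | 2          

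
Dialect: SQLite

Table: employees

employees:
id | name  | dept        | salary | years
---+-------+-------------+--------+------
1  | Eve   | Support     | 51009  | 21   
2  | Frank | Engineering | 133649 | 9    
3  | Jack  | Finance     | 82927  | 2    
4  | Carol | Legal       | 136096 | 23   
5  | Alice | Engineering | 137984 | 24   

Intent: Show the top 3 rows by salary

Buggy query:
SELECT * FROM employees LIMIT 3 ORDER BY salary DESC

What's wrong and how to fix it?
Bug: LIMIT must come after ORDER BY

Fix: Swap the clauses: ORDER BY first, then LIMIT

Corrected query:
SELECT * FROM employees ORDER BY salary DESC LIMIT 3

Result:
id | name  | dept        | salary | years
---+-------+-------------+--------+------
5  | Alice | Engineering | 137984 | 24   
4  | Carol | Legal       | 136096 | 23   
2  | Frank | Engineering | 133649 | 9    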